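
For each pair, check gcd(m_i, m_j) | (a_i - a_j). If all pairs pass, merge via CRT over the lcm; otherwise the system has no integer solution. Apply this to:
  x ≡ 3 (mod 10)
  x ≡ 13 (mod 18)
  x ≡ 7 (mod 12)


Moduli 10, 18, 12 are not pairwise coprime, so CRT works modulo lcm(m_i) when all pairwise compatibility conditions hold.
Pairwise compatibility: gcd(m_i, m_j) must divide a_i - a_j for every pair.
Merge one congruence at a time:
  Start: x ≡ 3 (mod 10).
  Combine with x ≡ 13 (mod 18): gcd(10, 18) = 2; 13 - 3 = 10, which IS divisible by 2, so compatible.
    Write x = 3 + 10·t and substitute into x ≡ 13 (mod 18): 10·t ≡ 13 − 3 = 10 (mod 18).
    Divide the congruence (and modulus) by g = 2: 5·t ≡ 5 (mod 9).
    The inverse of 5 mod 9 is 2 (since 5·2 = 10 = 1·9 + 1), so t ≡ 2·5 = 10 ≡ 1 (mod 9).
    Then x = 3 + 10·1 = 13, valid modulo lcm(10, 18) = 90: x ≡ 13 (mod 90).
  Combine with x ≡ 7 (mod 12): gcd(90, 12) = 6; 7 - 13 = -6, which IS divisible by 6, so compatible.
    Write x = 13 + 90·t and substitute into x ≡ 7 (mod 12): 90·t ≡ 7 − 13 = -6 (mod 12).
    Divide the congruence (and modulus) by g = 6: 15·t ≡ -1 (mod 2).
    Reduce coefficients mod 2: 1·t ≡ 1 (mod 2).
    So t ≡ 1 (mod 2).
    Then x = 13 + 90·1 = 103, valid modulo lcm(90, 12) = 180: x ≡ 103 (mod 180).
Verify: 103 mod 10 = 3, 103 mod 18 = 13, 103 mod 12 = 7.

x ≡ 103 (mod 180).


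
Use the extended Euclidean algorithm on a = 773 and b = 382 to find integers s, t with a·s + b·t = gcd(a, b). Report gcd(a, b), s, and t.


Euclidean algorithm on (773, 382) — divide until remainder is 0:
  773 = 2 · 382 + 9
  382 = 42 · 9 + 4
  9 = 2 · 4 + 1
  4 = 4 · 1 + 0
gcd(773, 382) = 1.
Track Bezout coefficients alongside the remainders: start with r₀ = 773 = a·1 + b·0 (s = 1, t = 0) and r₁ = 382 = a·0 + b·1 (s = 0, t = 1); each new remainder r_{k+1} = r_{k-1} − q_k·r_k inherits s_{k+1} = s_{k-1} − q_k·s_k, t_{k+1} = t_{k-1} − q_k·t_k, so r_k = a·s_k + b·t_k at every step:
  q = 2: r = 9, s = 1 − 2·0 = 1, t = 0 − 2·1 = -2  (check: 773·1 + 382·(-2) = 9)
  q = 42: r = 4, s = 0 − 42·1 = -42, t = 1 − 42·(-2) = 85  (check: 773·(-42) + 382·85 = 4)
  q = 2: r = 1, s = 1 − 2·(-42) = 85, t = -2 − 2·85 = -172  (check: 773·85 + 382·(-172) = 1)
The row with r = 1 (the gcd) gives the Bezout coefficients s = 85, t = -172.
Result: 773 · (85) + 382 · (-172) = 1.

gcd(773, 382) = 1; s = 85, t = -172 (check: 773·85 + 382·(-172) = 1).


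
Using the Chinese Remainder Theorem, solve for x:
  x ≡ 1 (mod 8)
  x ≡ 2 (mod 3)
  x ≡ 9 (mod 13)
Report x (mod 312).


Moduli 8, 3, 13 are pairwise coprime; by CRT there is a unique solution modulo M = 8 · 3 · 13 = 312.
Solve pairwise, accumulating the modulus:
  Start with x ≡ 1 (mod 8).
  Combine with x ≡ 2 (mod 3): since gcd(8, 3) = 1, we get a unique residue mod 24.
    Write x = 1 + 8·t and substitute into x ≡ 2 (mod 3): 8·t ≡ 2 − 1 = 1 (mod 3).
    Reduce coefficients mod 3: 2·t ≡ 1 (mod 3).
    The inverse of 2 mod 3 is 2 (since 2·2 = 4 = 1·3 + 1), so t ≡ 2·1 = 2 ≡ 2 (mod 3).
    Then x = 1 + 8·2 = 17, valid modulo lcm(8, 3) = 24: x ≡ 17 (mod 24).
  Combine with x ≡ 9 (mod 13): since gcd(24, 13) = 1, we get a unique residue mod 312.
    Write x = 17 + 24·t and substitute into x ≡ 9 (mod 13): 24·t ≡ 9 − 17 = -8 (mod 13).
    Reduce coefficients mod 13: 11·t ≡ 5 (mod 13).
    The inverse of 11 mod 13 is 6 (since 11·6 = 66 = 5·13 + 1), so t ≡ 6·5 = 30 ≡ 4 (mod 13).
    Then x = 17 + 24·4 = 113, valid modulo lcm(24, 13) = 312: x ≡ 113 (mod 312).
Verify: 113 mod 8 = 1 ✓, 113 mod 3 = 2 ✓, 113 mod 13 = 9 ✓.

x ≡ 113 (mod 312).


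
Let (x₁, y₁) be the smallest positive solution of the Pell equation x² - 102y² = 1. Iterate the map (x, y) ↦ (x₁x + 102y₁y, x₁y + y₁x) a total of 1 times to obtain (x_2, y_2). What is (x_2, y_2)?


Step 1: Find the fundamental solution (x₁, y₁) of x² - 102y² = 1.
  Expand √102 as a continued fraction. a₀ = ⌊√102⌋ = 10; iterate m_{k+1} = d_k·a_k − m_k, d_{k+1} = (102 − m_{k+1}²)/d_k, a_{k+1} = ⌊(a₀ + m_{k+1})/d_{k+1}⌋ (starting m₀ = 0, d₀ = 1), with convergents p_k = a_k·p_{k-1} + p_{k-2}, q_k = a_k·q_{k-1} + q_{k-2} (p₋₁ = 1, q₋₁ = 0):
  k = 0: a₀ = 10; p₀/q₀ = 10/1; p₀² − 102·q₀² = 100 − 102 = -2.
  k = 1: m = 10, d = 2, a = ⌊(10 + 10)/2⌋ = 10; p/q = (10·10 + 1)/(10·1 + 0) = 101/10; p² − 102·q² = 10201 − 10200 = 1.
  The first convergent with p² − 102·q² = 1 gives the fundamental solution (x₁, y₁) = (101, 10).
Step 2: Apply the recurrence (x_{n+1}, y_{n+1}) = (x₁x_n + 102y₁y_n, x₁y_n + y₁x_n) repeatedly.
  From (x_1, y_1) = (101, 10): x_2 = 101·101 + 102·10·10 = 20401; y_2 = 101·10 + 10·101 = 2020.
Step 3: Verify x_2² - 102·y_2² = 416200801 - 416200800 = 1 (should be 1). ✓

(x_1, y_1) = (101, 10); (x_2, y_2) = (20401, 2020).


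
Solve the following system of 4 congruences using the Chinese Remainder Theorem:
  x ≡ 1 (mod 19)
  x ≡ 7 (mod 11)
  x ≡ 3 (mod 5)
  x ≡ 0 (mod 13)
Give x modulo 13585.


Product of moduli M = 19 · 11 · 5 · 13 = 13585.
Merge one congruence at a time:
  Start: x ≡ 1 (mod 19).
  Combine with x ≡ 7 (mod 11); new modulus lcm = 209.
    Write x = 1 + 19·t and substitute into x ≡ 7 (mod 11): 19·t ≡ 7 − 1 = 6 (mod 11).
    Reduce coefficients mod 11: 8·t ≡ 6 (mod 11).
    The inverse of 8 mod 11 is 7 (since 8·7 = 56 = 5·11 + 1), so t ≡ 7·6 = 42 ≡ 9 (mod 11).
    Then x = 1 + 19·9 = 172, valid modulo lcm(19, 11) = 209: x ≡ 172 (mod 209).
  Combine with x ≡ 3 (mod 5); new modulus lcm = 1045.
    Write x = 172 + 209·t and substitute into x ≡ 3 (mod 5): 209·t ≡ 3 − 172 = -169 (mod 5).
    Reduce coefficients mod 5: 4·t ≡ 1 (mod 5).
    The inverse of 4 mod 5 is 4 (since 4·4 = 16 = 3·5 + 1), so t ≡ 4·1 = 4 ≡ 4 (mod 5).
    Then x = 172 + 209·4 = 1008, valid modulo lcm(209, 5) = 1045: x ≡ 1008 (mod 1045).
  Combine with x ≡ 0 (mod 13); new modulus lcm = 13585.
    Write x = 1008 + 1045·t and substitute into x ≡ 0 (mod 13): 1045·t ≡ 0 − 1008 = -1008 (mod 13).
    Reduce coefficients mod 13: 5·t ≡ 6 (mod 13).
    The inverse of 5 mod 13 is 8 (since 5·8 = 40 = 3·13 + 1), so t ≡ 8·6 = 48 ≡ 9 (mod 13).
    Then x = 1008 + 1045·9 = 10413, valid modulo lcm(1045, 13) = 13585: x ≡ 10413 (mod 13585).
Verify against each original: 10413 mod 19 = 1, 10413 mod 11 = 7, 10413 mod 5 = 3, 10413 mod 13 = 0.

x ≡ 10413 (mod 13585).


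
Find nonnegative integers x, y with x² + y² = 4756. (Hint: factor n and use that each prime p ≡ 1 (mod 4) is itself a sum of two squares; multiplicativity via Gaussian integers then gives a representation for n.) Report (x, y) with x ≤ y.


Step 1: Factor n = 4756 = 2^2 · 29 · 41.
Step 2: Check the mod-4 condition on each prime factor: 2 = 2 (special); 29 ≡ 1 (mod 4), exponent 1; 41 ≡ 1 (mod 4), exponent 1.
All primes ≡ 3 (mod 4) appear to even exponent (or don't appear), so by the two-squares theorem n IS expressible as a sum of two squares.
Step 3: Build a representation. Group n = k² · m with k = 2 and m = 29 · 41 = 1189 (a product of primes ≡ 1 (mod 4)); a representation of m scales to one of n via (k·x)² + (k·y)² = k²(x² + y²). Each prime p ≡ 1 (mod 4) is itself a sum of two squares; find a² by testing p − a² for a perfect square:
  29: 29 − 1² = 28, 29 − 2² = 25 = 5² ⇒ 29 = 2² + 5².
  41: 41 − 1² = 40, 41 − 2² = 37, 41 − 3² = 32, 41 − 4² = 25 = 5² ⇒ 41 = 4² + 5².
  Combine using the Brahmagupta–Fibonacci identity (a² + b²)(c² + d²) = (ac − bd)² + (ad + bc)² = (ac + bd)² + (ad − bc)²:
  29 · 41 = 1189: from (2² + 5²)(4² + 5²), take (2·4 − 5·5, 2·5 + 5·4) = (8 − 25, 10 + 20) = (-17, 30); dropping signs (only squares matter) gives (17, 30); check 17² + 30² = 289 + 900 = 1189 ✓.
  Scale by k = 2: (2·17, 2·30) = (34, 60).
Step 4: Order so x ≤ y and verify: 34² + 60² = 1156 + 3600 = 4756 = n. ✓

n = 4756 = 34² + 60² (one valid representation with x ≤ y).


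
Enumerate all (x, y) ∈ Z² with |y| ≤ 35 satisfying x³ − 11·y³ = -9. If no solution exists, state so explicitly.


The equation is x³ - 11y³ = -9. For fixed y, x³ = 11·y³ − 9, so a solution requires the RHS to be a perfect cube.
Strategy: iterate y from -35 to 35, compute RHS = 11·y³ − 9, and check whether it is a (positive or negative) perfect cube.
Check small values of y:
  y = 0: RHS = -9 is not a perfect cube.
  y = 1: RHS = 2 is not a perfect cube.
  y = -1: RHS = -20 is not a perfect cube.
  y = 2: RHS = 79 is not a perfect cube.
  y = -2: RHS = -97 is not a perfect cube.
  y = 3: RHS = 288 is not a perfect cube.
  y = -3: RHS = -306 is not a perfect cube.
Continuing the search up to |y| = 35 finds no solutions either.
No (x, y) in the scanned range satisfies the equation.

No integer solutions with |y| ≤ 35.


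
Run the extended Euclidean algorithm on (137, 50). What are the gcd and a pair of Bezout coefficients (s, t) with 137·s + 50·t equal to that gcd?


Euclidean algorithm on (137, 50) — divide until remainder is 0:
  137 = 2 · 50 + 37
  50 = 1 · 37 + 13
  37 = 2 · 13 + 11
  13 = 1 · 11 + 2
  11 = 5 · 2 + 1
  2 = 2 · 1 + 0
gcd(137, 50) = 1.
Track Bezout coefficients alongside the remainders: start with r₀ = 137 = a·1 + b·0 (s = 1, t = 0) and r₁ = 50 = a·0 + b·1 (s = 0, t = 1); each new remainder r_{k+1} = r_{k-1} − q_k·r_k inherits s_{k+1} = s_{k-1} − q_k·s_k, t_{k+1} = t_{k-1} − q_k·t_k, so r_k = a·s_k + b·t_k at every step:
  q = 2: r = 37, s = 1 − 2·0 = 1, t = 0 − 2·1 = -2  (check: 137·1 + 50·(-2) = 37)
  q = 1: r = 13, s = 0 − 1·1 = -1, t = 1 − 1·(-2) = 3  (check: 137·(-1) + 50·3 = 13)
  q = 2: r = 11, s = 1 − 2·(-1) = 3, t = -2 − 2·3 = -8  (check: 137·3 + 50·(-8) = 11)
  q = 1: r = 2, s = -1 − 1·3 = -4, t = 3 − 1·(-8) = 11  (check: 137·(-4) + 50·11 = 2)
  q = 5: r = 1, s = 3 − 5·(-4) = 23, t = -8 − 5·11 = -63  (check: 137·23 + 50·(-63) = 1)
The row with r = 1 (the gcd) gives the Bezout coefficients s = 23, t = -63.
Result: 137 · (23) + 50 · (-63) = 1.

gcd(137, 50) = 1; s = 23, t = -63 (check: 137·23 + 50·(-63) = 1).


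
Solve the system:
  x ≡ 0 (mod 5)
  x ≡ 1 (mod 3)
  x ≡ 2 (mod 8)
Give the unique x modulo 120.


Moduli 5, 3, 8 are pairwise coprime; by CRT there is a unique solution modulo M = 5 · 3 · 8 = 120.
Solve pairwise, accumulating the modulus:
  Start with x ≡ 0 (mod 5).
  Combine with x ≡ 1 (mod 3): since gcd(5, 3) = 1, we get a unique residue mod 15.
    Write x = 0 + 5·t and substitute into x ≡ 1 (mod 3): 5·t ≡ 1 − 0 = 1 (mod 3).
    Reduce coefficients mod 3: 2·t ≡ 1 (mod 3).
    The inverse of 2 mod 3 is 2 (since 2·2 = 4 = 1·3 + 1), so t ≡ 2·1 = 2 ≡ 2 (mod 3).
    Then x = 0 + 5·2 = 10, valid modulo lcm(5, 3) = 15: x ≡ 10 (mod 15).
  Combine with x ≡ 2 (mod 8): since gcd(15, 8) = 1, we get a unique residue mod 120.
    Write x = 10 + 15·t and substitute into x ≡ 2 (mod 8): 15·t ≡ 2 − 10 = -8 (mod 8).
    Reduce coefficients mod 8: 7·t ≡ 0 (mod 8).
    The inverse of 7 mod 8 is 7 (since 7·7 = 49 = 6·8 + 1), so t ≡ 7·0 = 0 ≡ 0 (mod 8).
    Then x = 10 + 15·0 = 10, valid modulo lcm(15, 8) = 120: x ≡ 10 (mod 120).
Verify: 10 mod 5 = 0 ✓, 10 mod 3 = 1 ✓, 10 mod 8 = 2 ✓.

x ≡ 10 (mod 120).


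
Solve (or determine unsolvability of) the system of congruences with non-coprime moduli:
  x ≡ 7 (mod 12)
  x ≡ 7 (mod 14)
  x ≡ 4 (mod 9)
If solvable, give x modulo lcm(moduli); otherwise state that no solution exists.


Moduli 12, 14, 9 are not pairwise coprime, so CRT works modulo lcm(m_i) when all pairwise compatibility conditions hold.
Pairwise compatibility: gcd(m_i, m_j) must divide a_i - a_j for every pair.
Merge one congruence at a time:
  Start: x ≡ 7 (mod 12).
  Combine with x ≡ 7 (mod 14): gcd(12, 14) = 2; 7 - 7 = 0, which IS divisible by 2, so compatible.
    Write x = 7 + 12·t and substitute into x ≡ 7 (mod 14): 12·t ≡ 7 − 7 = 0 (mod 14).
    Divide the congruence (and modulus) by g = 2: 6·t ≡ 0 (mod 7).
    The inverse of 6 mod 7 is 6 (since 6·6 = 36 = 5·7 + 1), so t ≡ 6·0 = 0 ≡ 0 (mod 7).
    Then x = 7 + 12·0 = 7, valid modulo lcm(12, 14) = 84: x ≡ 7 (mod 84).
  Combine with x ≡ 4 (mod 9): gcd(84, 9) = 3; 4 - 7 = -3, which IS divisible by 3, so compatible.
    Write x = 7 + 84·t and substitute into x ≡ 4 (mod 9): 84·t ≡ 4 − 7 = -3 (mod 9).
    Divide the congruence (and modulus) by g = 3: 28·t ≡ -1 (mod 3).
    Reduce coefficients mod 3: 1·t ≡ 2 (mod 3).
    So t ≡ 2 (mod 3).
    Then x = 7 + 84·2 = 175, valid modulo lcm(84, 9) = 252: x ≡ 175 (mod 252).
Verify: 175 mod 12 = 7, 175 mod 14 = 7, 175 mod 9 = 4.

x ≡ 175 (mod 252).


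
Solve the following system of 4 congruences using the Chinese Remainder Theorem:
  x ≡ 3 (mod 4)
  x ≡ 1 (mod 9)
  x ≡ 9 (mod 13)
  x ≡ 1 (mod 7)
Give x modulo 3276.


Product of moduli M = 4 · 9 · 13 · 7 = 3276.
Merge one congruence at a time:
  Start: x ≡ 3 (mod 4).
  Combine with x ≡ 1 (mod 9); new modulus lcm = 36.
    Write x = 3 + 4·t and substitute into x ≡ 1 (mod 9): 4·t ≡ 1 − 3 = -2 (mod 9).
    Reduce coefficients mod 9: 4·t ≡ 7 (mod 9).
    The inverse of 4 mod 9 is 7 (since 4·7 = 28 = 3·9 + 1), so t ≡ 7·7 = 49 ≡ 4 (mod 9).
    Then x = 3 + 4·4 = 19, valid modulo lcm(4, 9) = 36: x ≡ 19 (mod 36).
  Combine with x ≡ 9 (mod 13); new modulus lcm = 468.
    Write x = 19 + 36·t and substitute into x ≡ 9 (mod 13): 36·t ≡ 9 − 19 = -10 (mod 13).
    Reduce coefficients mod 13: 10·t ≡ 3 (mod 13).
    The inverse of 10 mod 13 is 4 (since 10·4 = 40 = 3·13 + 1), so t ≡ 4·3 = 12 ≡ 12 (mod 13).
    Then x = 19 + 36·12 = 451, valid modulo lcm(36, 13) = 468: x ≡ 451 (mod 468).
  Combine with x ≡ 1 (mod 7); new modulus lcm = 3276.
    Write x = 451 + 468·t and substitute into x ≡ 1 (mod 7): 468·t ≡ 1 − 451 = -450 (mod 7).
    Reduce coefficients mod 7: 6·t ≡ 5 (mod 7).
    The inverse of 6 mod 7 is 6 (since 6·6 = 36 = 5·7 + 1), so t ≡ 6·5 = 30 ≡ 2 (mod 7).
    Then x = 451 + 468·2 = 1387, valid modulo lcm(468, 7) = 3276: x ≡ 1387 (mod 3276).
Verify against each original: 1387 mod 4 = 3, 1387 mod 9 = 1, 1387 mod 13 = 9, 1387 mod 7 = 1.

x ≡ 1387 (mod 3276).


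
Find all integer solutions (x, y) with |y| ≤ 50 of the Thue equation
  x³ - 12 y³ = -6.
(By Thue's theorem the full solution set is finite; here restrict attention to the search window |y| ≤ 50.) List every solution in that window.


The equation is x³ - 12y³ = -6. For fixed y, x³ = 12·y³ − 6, so a solution requires the RHS to be a perfect cube.
Strategy: iterate y from -50 to 50, compute RHS = 12·y³ − 6, and check whether it is a (positive or negative) perfect cube.
Check small values of y:
  y = 0: RHS = -6 is not a perfect cube.
  y = 1: RHS = 6 is not a perfect cube.
  y = -1: RHS = -18 is not a perfect cube.
  y = 2: RHS = 90 is not a perfect cube.
  y = -2: RHS = -102 is not a perfect cube.
  y = 3: RHS = 318 is not a perfect cube.
  y = -3: RHS = -330 is not a perfect cube.
Continuing the search up to |y| = 50 finds no solutions either.
No (x, y) in the scanned range satisfies the equation.

No integer solutions with |y| ≤ 50.


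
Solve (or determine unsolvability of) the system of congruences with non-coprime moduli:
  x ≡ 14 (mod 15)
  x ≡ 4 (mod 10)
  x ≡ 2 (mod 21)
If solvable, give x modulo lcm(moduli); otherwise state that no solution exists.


Moduli 15, 10, 21 are not pairwise coprime, so CRT works modulo lcm(m_i) when all pairwise compatibility conditions hold.
Pairwise compatibility: gcd(m_i, m_j) must divide a_i - a_j for every pair.
Merge one congruence at a time:
  Start: x ≡ 14 (mod 15).
  Combine with x ≡ 4 (mod 10): gcd(15, 10) = 5; 4 - 14 = -10, which IS divisible by 5, so compatible.
    Write x = 14 + 15·t and substitute into x ≡ 4 (mod 10): 15·t ≡ 4 − 14 = -10 (mod 10).
    Divide the congruence (and modulus) by g = 5: 3·t ≡ -2 (mod 2).
    Reduce coefficients mod 2: 1·t ≡ 0 (mod 2).
    So t ≡ 0 (mod 2).
    Then x = 14 + 15·0 = 14, valid modulo lcm(15, 10) = 30: x ≡ 14 (mod 30).
  Combine with x ≡ 2 (mod 21): gcd(30, 21) = 3; 2 - 14 = -12, which IS divisible by 3, so compatible.
    Write x = 14 + 30·t and substitute into x ≡ 2 (mod 21): 30·t ≡ 2 − 14 = -12 (mod 21).
    Divide the congruence (and modulus) by g = 3: 10·t ≡ -4 (mod 7).
    Reduce coefficients mod 7: 3·t ≡ 3 (mod 7).
    The inverse of 3 mod 7 is 5 (since 3·5 = 15 = 2·7 + 1), so t ≡ 5·3 = 15 ≡ 1 (mod 7).
    Then x = 14 + 30·1 = 44, valid modulo lcm(30, 21) = 210: x ≡ 44 (mod 210).
Verify: 44 mod 15 = 14, 44 mod 10 = 4, 44 mod 21 = 2.

x ≡ 44 (mod 210).


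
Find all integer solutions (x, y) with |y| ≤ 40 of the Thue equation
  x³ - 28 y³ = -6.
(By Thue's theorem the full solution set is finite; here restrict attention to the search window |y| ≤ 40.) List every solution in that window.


The equation is x³ - 28y³ = -6. For fixed y, x³ = 28·y³ − 6, so a solution requires the RHS to be a perfect cube.
Strategy: iterate y from -40 to 40, compute RHS = 28·y³ − 6, and check whether it is a (positive or negative) perfect cube.
Check small values of y:
  y = 0: RHS = -6 is not a perfect cube.
  y = 1: RHS = 22 is not a perfect cube.
  y = -1: RHS = -34 is not a perfect cube.
  y = 2: RHS = 218 is not a perfect cube.
  y = -2: RHS = -230 is not a perfect cube.
  y = 3: RHS = 750 is not a perfect cube.
  y = -3: RHS = -762 is not a perfect cube.
Continuing the search up to |y| = 40 finds no solutions either.
No (x, y) in the scanned range satisfies the equation.

No integer solutions with |y| ≤ 40.


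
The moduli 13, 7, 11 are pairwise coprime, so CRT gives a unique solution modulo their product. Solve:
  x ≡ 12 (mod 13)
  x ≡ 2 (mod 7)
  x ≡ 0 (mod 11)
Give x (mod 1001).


Moduli 13, 7, 11 are pairwise coprime; by CRT there is a unique solution modulo M = 13 · 7 · 11 = 1001.
Solve pairwise, accumulating the modulus:
  Start with x ≡ 12 (mod 13).
  Combine with x ≡ 2 (mod 7): since gcd(13, 7) = 1, we get a unique residue mod 91.
    Write x = 12 + 13·t and substitute into x ≡ 2 (mod 7): 13·t ≡ 2 − 12 = -10 (mod 7).
    Reduce coefficients mod 7: 6·t ≡ 4 (mod 7).
    The inverse of 6 mod 7 is 6 (since 6·6 = 36 = 5·7 + 1), so t ≡ 6·4 = 24 ≡ 3 (mod 7).
    Then x = 12 + 13·3 = 51, valid modulo lcm(13, 7) = 91: x ≡ 51 (mod 91).
  Combine with x ≡ 0 (mod 11): since gcd(91, 11) = 1, we get a unique residue mod 1001.
    Write x = 51 + 91·t and substitute into x ≡ 0 (mod 11): 91·t ≡ 0 − 51 = -51 (mod 11).
    Reduce coefficients mod 11: 3·t ≡ 4 (mod 11).
    The inverse of 3 mod 11 is 4 (since 3·4 = 12 = 1·11 + 1), so t ≡ 4·4 = 16 ≡ 5 (mod 11).
    Then x = 51 + 91·5 = 506, valid modulo lcm(91, 11) = 1001: x ≡ 506 (mod 1001).
Verify: 506 mod 13 = 12 ✓, 506 mod 7 = 2 ✓, 506 mod 11 = 0 ✓.

x ≡ 506 (mod 1001).


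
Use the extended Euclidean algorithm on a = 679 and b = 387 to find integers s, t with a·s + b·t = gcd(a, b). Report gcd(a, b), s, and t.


Euclidean algorithm on (679, 387) — divide until remainder is 0:
  679 = 1 · 387 + 292
  387 = 1 · 292 + 95
  292 = 3 · 95 + 7
  95 = 13 · 7 + 4
  7 = 1 · 4 + 3
  4 = 1 · 3 + 1
  3 = 3 · 1 + 0
gcd(679, 387) = 1.
Track Bezout coefficients alongside the remainders: start with r₀ = 679 = a·1 + b·0 (s = 1, t = 0) and r₁ = 387 = a·0 + b·1 (s = 0, t = 1); each new remainder r_{k+1} = r_{k-1} − q_k·r_k inherits s_{k+1} = s_{k-1} − q_k·s_k, t_{k+1} = t_{k-1} − q_k·t_k, so r_k = a·s_k + b·t_k at every step:
  q = 1: r = 292, s = 1 − 1·0 = 1, t = 0 − 1·1 = -1  (check: 679·1 + 387·(-1) = 292)
  q = 1: r = 95, s = 0 − 1·1 = -1, t = 1 − 1·(-1) = 2  (check: 679·(-1) + 387·2 = 95)
  q = 3: r = 7, s = 1 − 3·(-1) = 4, t = -1 − 3·2 = -7  (check: 679·4 + 387·(-7) = 7)
  q = 13: r = 4, s = -1 − 13·4 = -53, t = 2 − 13·(-7) = 93  (check: 679·(-53) + 387·93 = 4)
  q = 1: r = 3, s = 4 − 1·(-53) = 57, t = -7 − 1·93 = -100  (check: 679·57 + 387·(-100) = 3)
  q = 1: r = 1, s = -53 − 1·57 = -110, t = 93 − 1·(-100) = 193  (check: 679·(-110) + 387·193 = 1)
The row with r = 1 (the gcd) gives the Bezout coefficients s = -110, t = 193.
Result: 679 · (-110) + 387 · (193) = 1.

gcd(679, 387) = 1; s = -110, t = 193 (check: 679·(-110) + 387·193 = 1).


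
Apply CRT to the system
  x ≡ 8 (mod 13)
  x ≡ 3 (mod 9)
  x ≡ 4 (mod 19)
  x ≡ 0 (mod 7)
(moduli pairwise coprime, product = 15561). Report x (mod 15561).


Product of moduli M = 13 · 9 · 19 · 7 = 15561.
Merge one congruence at a time:
  Start: x ≡ 8 (mod 13).
  Combine with x ≡ 3 (mod 9); new modulus lcm = 117.
    Write x = 8 + 13·t and substitute into x ≡ 3 (mod 9): 13·t ≡ 3 − 8 = -5 (mod 9).
    Reduce coefficients mod 9: 4·t ≡ 4 (mod 9).
    The inverse of 4 mod 9 is 7 (since 4·7 = 28 = 3·9 + 1), so t ≡ 7·4 = 28 ≡ 1 (mod 9).
    Then x = 8 + 13·1 = 21, valid modulo lcm(13, 9) = 117: x ≡ 21 (mod 117).
  Combine with x ≡ 4 (mod 19); new modulus lcm = 2223.
    Write x = 21 + 117·t and substitute into x ≡ 4 (mod 19): 117·t ≡ 4 − 21 = -17 (mod 19).
    Reduce coefficients mod 19: 3·t ≡ 2 (mod 19).
    The inverse of 3 mod 19 is 13 (since 3·13 = 39 = 2·19 + 1), so t ≡ 13·2 = 26 ≡ 7 (mod 19).
    Then x = 21 + 117·7 = 840, valid modulo lcm(117, 19) = 2223: x ≡ 840 (mod 2223).
  Combine with x ≡ 0 (mod 7); new modulus lcm = 15561.
    Write x = 840 + 2223·t and substitute into x ≡ 0 (mod 7): 2223·t ≡ 0 − 840 = -840 (mod 7).
    Reduce coefficients mod 7: 4·t ≡ 0 (mod 7).
    The inverse of 4 mod 7 is 2 (since 4·2 = 8 = 1·7 + 1), so t ≡ 2·0 = 0 ≡ 0 (mod 7).
    Then x = 840 + 2223·0 = 840, valid modulo lcm(2223, 7) = 15561: x ≡ 840 (mod 15561).
Verify against each original: 840 mod 13 = 8, 840 mod 9 = 3, 840 mod 19 = 4, 840 mod 7 = 0.

x ≡ 840 (mod 15561).


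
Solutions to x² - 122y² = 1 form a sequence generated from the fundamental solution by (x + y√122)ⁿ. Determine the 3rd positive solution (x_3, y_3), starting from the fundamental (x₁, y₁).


Step 1: Find the fundamental solution (x₁, y₁) of x² - 122y² = 1.
  Expand √122 as a continued fraction. a₀ = ⌊√122⌋ = 11; iterate m_{k+1} = d_k·a_k − m_k, d_{k+1} = (122 − m_{k+1}²)/d_k, a_{k+1} = ⌊(a₀ + m_{k+1})/d_{k+1}⌋ (starting m₀ = 0, d₀ = 1), with convergents p_k = a_k·p_{k-1} + p_{k-2}, q_k = a_k·q_{k-1} + q_{k-2} (p₋₁ = 1, q₋₁ = 0):
  k = 0: a₀ = 11; p₀/q₀ = 11/1; p₀² − 122·q₀² = 121 − 122 = -1.
  k = 1: m = 11, d = 1, a = ⌊(11 + 11)/1⌋ = 22; p/q = (22·11 + 1)/(22·1 + 0) = 243/22; p² − 122·q² = 59049 − 59048 = 1.
  The first convergent with p² − 122·q² = 1 gives the fundamental solution (x₁, y₁) = (243, 22).
Step 2: Apply the recurrence (x_{n+1}, y_{n+1}) = (x₁x_n + 122y₁y_n, x₁y_n + y₁x_n) repeatedly.
  From (x_1, y_1) = (243, 22): x_2 = 243·243 + 122·22·22 = 118097; y_2 = 243·22 + 22·243 = 10692.
  From (x_2, y_2) = (118097, 10692): x_3 = 243·118097 + 122·22·10692 = 57394899; y_3 = 243·10692 + 22·118097 = 5196290.
Step 3: Verify x_3² - 122·y_3² = 3294174431220201 - 3294174431220200 = 1 (should be 1). ✓

(x_1, y_1) = (243, 22); (x_3, y_3) = (57394899, 5196290).


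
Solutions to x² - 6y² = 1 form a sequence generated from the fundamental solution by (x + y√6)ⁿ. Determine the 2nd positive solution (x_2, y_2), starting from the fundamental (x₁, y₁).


Step 1: Find the fundamental solution (x₁, y₁) of x² - 6y² = 1.
  Expand √6 as a continued fraction. a₀ = ⌊√6⌋ = 2; iterate m_{k+1} = d_k·a_k − m_k, d_{k+1} = (6 − m_{k+1}²)/d_k, a_{k+1} = ⌊(a₀ + m_{k+1})/d_{k+1}⌋ (starting m₀ = 0, d₀ = 1), with convergents p_k = a_k·p_{k-1} + p_{k-2}, q_k = a_k·q_{k-1} + q_{k-2} (p₋₁ = 1, q₋₁ = 0):
  k = 0: a₀ = 2; p₀/q₀ = 2/1; p₀² − 6·q₀² = 4 − 6 = -2.
  k = 1: m = 2, d = 2, a = ⌊(2 + 2)/2⌋ = 2; p/q = (2·2 + 1)/(2·1 + 0) = 5/2; p² − 6·q² = 25 − 24 = 1.
  The first convergent with p² − 6·q² = 1 gives the fundamental solution (x₁, y₁) = (5, 2).
Step 2: Apply the recurrence (x_{n+1}, y_{n+1}) = (x₁x_n + 6y₁y_n, x₁y_n + y₁x_n) repeatedly.
  From (x_1, y_1) = (5, 2): x_2 = 5·5 + 6·2·2 = 49; y_2 = 5·2 + 2·5 = 20.
Step 3: Verify x_2² - 6·y_2² = 2401 - 2400 = 1 (should be 1). ✓

(x_1, y_1) = (5, 2); (x_2, y_2) = (49, 20).


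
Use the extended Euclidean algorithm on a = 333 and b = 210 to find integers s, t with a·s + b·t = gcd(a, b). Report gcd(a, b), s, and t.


Euclidean algorithm on (333, 210) — divide until remainder is 0:
  333 = 1 · 210 + 123
  210 = 1 · 123 + 87
  123 = 1 · 87 + 36
  87 = 2 · 36 + 15
  36 = 2 · 15 + 6
  15 = 2 · 6 + 3
  6 = 2 · 3 + 0
gcd(333, 210) = 3.
Track Bezout coefficients alongside the remainders: start with r₀ = 333 = a·1 + b·0 (s = 1, t = 0) and r₁ = 210 = a·0 + b·1 (s = 0, t = 1); each new remainder r_{k+1} = r_{k-1} − q_k·r_k inherits s_{k+1} = s_{k-1} − q_k·s_k, t_{k+1} = t_{k-1} − q_k·t_k, so r_k = a·s_k + b·t_k at every step:
  q = 1: r = 123, s = 1 − 1·0 = 1, t = 0 − 1·1 = -1  (check: 333·1 + 210·(-1) = 123)
  q = 1: r = 87, s = 0 − 1·1 = -1, t = 1 − 1·(-1) = 2  (check: 333·(-1) + 210·2 = 87)
  q = 1: r = 36, s = 1 − 1·(-1) = 2, t = -1 − 1·2 = -3  (check: 333·2 + 210·(-3) = 36)
  q = 2: r = 15, s = -1 − 2·2 = -5, t = 2 − 2·(-3) = 8  (check: 333·(-5) + 210·8 = 15)
  q = 2: r = 6, s = 2 − 2·(-5) = 12, t = -3 − 2·8 = -19  (check: 333·12 + 210·(-19) = 6)
  q = 2: r = 3, s = -5 − 2·12 = -29, t = 8 − 2·(-19) = 46  (check: 333·(-29) + 210·46 = 3)
The row with r = 3 (the gcd) gives the Bezout coefficients s = -29, t = 46.
Result: 333 · (-29) + 210 · (46) = 3.

gcd(333, 210) = 3; s = -29, t = 46 (check: 333·(-29) + 210·46 = 3).


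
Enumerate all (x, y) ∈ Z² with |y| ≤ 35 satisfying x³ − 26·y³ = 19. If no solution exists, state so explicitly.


The equation is x³ - 26y³ = 19. For fixed y, x³ = 26·y³ + 19, so a solution requires the RHS to be a perfect cube.
Strategy: iterate y from -35 to 35, compute RHS = 26·y³ + 19, and check whether it is a (positive or negative) perfect cube.
Check small values of y:
  y = 0: RHS = 19 is not a perfect cube.
  y = 1: RHS = 45 is not a perfect cube.
  y = -1: RHS = -7 is not a perfect cube.
  y = 2: RHS = 227 is not a perfect cube.
  y = -2: RHS = -189 is not a perfect cube.
  y = 3: RHS = 721 is not a perfect cube.
  y = -3: RHS = -683 is not a perfect cube.
Continuing the search up to |y| = 35 finds no solutions either.
No (x, y) in the scanned range satisfies the equation.

No integer solutions with |y| ≤ 35.


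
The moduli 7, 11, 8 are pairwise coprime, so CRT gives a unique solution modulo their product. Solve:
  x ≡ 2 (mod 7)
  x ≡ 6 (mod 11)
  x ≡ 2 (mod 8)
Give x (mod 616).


Moduli 7, 11, 8 are pairwise coprime; by CRT there is a unique solution modulo M = 7 · 11 · 8 = 616.
Solve pairwise, accumulating the modulus:
  Start with x ≡ 2 (mod 7).
  Combine with x ≡ 6 (mod 11): since gcd(7, 11) = 1, we get a unique residue mod 77.
    Write x = 2 + 7·t and substitute into x ≡ 6 (mod 11): 7·t ≡ 6 − 2 = 4 (mod 11).
    The inverse of 7 mod 11 is 8 (since 7·8 = 56 = 5·11 + 1), so t ≡ 8·4 = 32 ≡ 10 (mod 11).
    Then x = 2 + 7·10 = 72, valid modulo lcm(7, 11) = 77: x ≡ 72 (mod 77).
  Combine with x ≡ 2 (mod 8): since gcd(77, 8) = 1, we get a unique residue mod 616.
    Write x = 72 + 77·t and substitute into x ≡ 2 (mod 8): 77·t ≡ 2 − 72 = -70 (mod 8).
    Reduce coefficients mod 8: 5·t ≡ 2 (mod 8).
    The inverse of 5 mod 8 is 5 (since 5·5 = 25 = 3·8 + 1), so t ≡ 5·2 = 10 ≡ 2 (mod 8).
    Then x = 72 + 77·2 = 226, valid modulo lcm(77, 8) = 616: x ≡ 226 (mod 616).
Verify: 226 mod 7 = 2 ✓, 226 mod 11 = 6 ✓, 226 mod 8 = 2 ✓.

x ≡ 226 (mod 616).


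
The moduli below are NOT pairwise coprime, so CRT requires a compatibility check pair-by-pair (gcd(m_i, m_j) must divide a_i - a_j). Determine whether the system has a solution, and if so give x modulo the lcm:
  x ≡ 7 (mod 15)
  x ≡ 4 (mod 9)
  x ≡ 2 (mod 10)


Moduli 15, 9, 10 are not pairwise coprime, so CRT works modulo lcm(m_i) when all pairwise compatibility conditions hold.
Pairwise compatibility: gcd(m_i, m_j) must divide a_i - a_j for every pair.
Merge one congruence at a time:
  Start: x ≡ 7 (mod 15).
  Combine with x ≡ 4 (mod 9): gcd(15, 9) = 3; 4 - 7 = -3, which IS divisible by 3, so compatible.
    Write x = 7 + 15·t and substitute into x ≡ 4 (mod 9): 15·t ≡ 4 − 7 = -3 (mod 9).
    Divide the congruence (and modulus) by g = 3: 5·t ≡ -1 (mod 3).
    Reduce coefficients mod 3: 2·t ≡ 2 (mod 3).
    The inverse of 2 mod 3 is 2 (since 2·2 = 4 = 1·3 + 1), so t ≡ 2·2 = 4 ≡ 1 (mod 3).
    Then x = 7 + 15·1 = 22, valid modulo lcm(15, 9) = 45: x ≡ 22 (mod 45).
  Combine with x ≡ 2 (mod 10): gcd(45, 10) = 5; 2 - 22 = -20, which IS divisible by 5, so compatible.
    Write x = 22 + 45·t and substitute into x ≡ 2 (mod 10): 45·t ≡ 2 − 22 = -20 (mod 10).
    Divide the congruence (and modulus) by g = 5: 9·t ≡ -4 (mod 2).
    Reduce coefficients mod 2: 1·t ≡ 0 (mod 2).
    So t ≡ 0 (mod 2).
    Then x = 22 + 45·0 = 22, valid modulo lcm(45, 10) = 90: x ≡ 22 (mod 90).
Verify: 22 mod 15 = 7, 22 mod 9 = 4, 22 mod 10 = 2.

x ≡ 22 (mod 90).


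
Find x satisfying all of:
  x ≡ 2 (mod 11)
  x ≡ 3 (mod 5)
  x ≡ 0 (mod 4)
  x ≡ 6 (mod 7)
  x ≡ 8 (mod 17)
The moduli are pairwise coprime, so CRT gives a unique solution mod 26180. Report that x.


Product of moduli M = 11 · 5 · 4 · 7 · 17 = 26180.
Merge one congruence at a time:
  Start: x ≡ 2 (mod 11).
  Combine with x ≡ 3 (mod 5); new modulus lcm = 55.
    Write x = 2 + 11·t and substitute into x ≡ 3 (mod 5): 11·t ≡ 3 − 2 = 1 (mod 5).
    Reduce coefficients mod 5: 1·t ≡ 1 (mod 5).
    So t ≡ 1 (mod 5).
    Then x = 2 + 11·1 = 13, valid modulo lcm(11, 5) = 55: x ≡ 13 (mod 55).
  Combine with x ≡ 0 (mod 4); new modulus lcm = 220.
    Write x = 13 + 55·t and substitute into x ≡ 0 (mod 4): 55·t ≡ 0 − 13 = -13 (mod 4).
    Reduce coefficients mod 4: 3·t ≡ 3 (mod 4).
    The inverse of 3 mod 4 is 3 (since 3·3 = 9 = 2·4 + 1), so t ≡ 3·3 = 9 ≡ 1 (mod 4).
    Then x = 13 + 55·1 = 68, valid modulo lcm(55, 4) = 220: x ≡ 68 (mod 220).
  Combine with x ≡ 6 (mod 7); new modulus lcm = 1540.
    Write x = 68 + 220·t and substitute into x ≡ 6 (mod 7): 220·t ≡ 6 − 68 = -62 (mod 7).
    Reduce coefficients mod 7: 3·t ≡ 1 (mod 7).
    The inverse of 3 mod 7 is 5 (since 3·5 = 15 = 2·7 + 1), so t ≡ 5·1 = 5 ≡ 5 (mod 7).
    Then x = 68 + 220·5 = 1168, valid modulo lcm(220, 7) = 1540: x ≡ 1168 (mod 1540).
  Combine with x ≡ 8 (mod 17); new modulus lcm = 26180.
    Write x = 1168 + 1540·t and substitute into x ≡ 8 (mod 17): 1540·t ≡ 8 − 1168 = -1160 (mod 17).
    Reduce coefficients mod 17: 10·t ≡ 13 (mod 17).
    The inverse of 10 mod 17 is 12 (since 10·12 = 120 = 7·17 + 1), so t ≡ 12·13 = 156 ≡ 3 (mod 17).
    Then x = 1168 + 1540·3 = 5788, valid modulo lcm(1540, 17) = 26180: x ≡ 5788 (mod 26180).
Verify against each original: 5788 mod 11 = 2, 5788 mod 5 = 3, 5788 mod 4 = 0, 5788 mod 7 = 6, 5788 mod 17 = 8.

x ≡ 5788 (mod 26180).


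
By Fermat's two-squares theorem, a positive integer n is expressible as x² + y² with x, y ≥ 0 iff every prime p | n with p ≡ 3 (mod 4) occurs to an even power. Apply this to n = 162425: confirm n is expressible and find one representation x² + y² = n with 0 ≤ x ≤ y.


Step 1: Factor n = 162425 = 5^2 · 73 · 89.
Step 2: Check the mod-4 condition on each prime factor: 5 ≡ 1 (mod 4), exponent 2; 73 ≡ 1 (mod 4), exponent 1; 89 ≡ 1 (mod 4), exponent 1.
All primes ≡ 3 (mod 4) appear to even exponent (or don't appear), so by the two-squares theorem n IS expressible as a sum of two squares.
Step 3: Build a representation. Group n = k² · m with k = 5 and m = 73 · 89 = 6497 (a product of primes ≡ 1 (mod 4)); a representation of m scales to one of n via (k·x)² + (k·y)² = k²(x² + y²). Each prime p ≡ 1 (mod 4) is itself a sum of two squares; find a² by testing p − a² for a perfect square:
  73: 73 − 1² = 72, 73 − 2² = 69, 73 − 3² = 64 = 8² ⇒ 73 = 3² + 8².
  89: 89 − 1² = 88, 89 − 2² = 85, 89 − 3² = 80, 89 − 4² = 73, 89 − 5² = 64 = 8² ⇒ 89 = 5² + 8².
  Combine using the Brahmagupta–Fibonacci identity (a² + b²)(c² + d²) = (ac − bd)² + (ad + bc)² = (ac + bd)² + (ad − bc)²:
  73 · 89 = 6497: from (3² + 8²)(5² + 8²), take (3·5 − 8·8, 3·8 + 8·5) = (15 − 64, 24 + 40) = (-49, 64); dropping signs (only squares matter) gives (49, 64); check 49² + 64² = 2401 + 4096 = 6497 ✓.
  Scale by k = 5: (5·49, 5·64) = (245, 320).
Step 4: Order so x ≤ y and verify: 245² + 320² = 60025 + 102400 = 162425 = n. ✓

n = 162425 = 245² + 320² (one valid representation with x ≤ y).


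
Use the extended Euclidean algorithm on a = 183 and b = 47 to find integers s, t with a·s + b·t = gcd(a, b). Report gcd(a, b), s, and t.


Euclidean algorithm on (183, 47) — divide until remainder is 0:
  183 = 3 · 47 + 42
  47 = 1 · 42 + 5
  42 = 8 · 5 + 2
  5 = 2 · 2 + 1
  2 = 2 · 1 + 0
gcd(183, 47) = 1.
Track Bezout coefficients alongside the remainders: start with r₀ = 183 = a·1 + b·0 (s = 1, t = 0) and r₁ = 47 = a·0 + b·1 (s = 0, t = 1); each new remainder r_{k+1} = r_{k-1} − q_k·r_k inherits s_{k+1} = s_{k-1} − q_k·s_k, t_{k+1} = t_{k-1} − q_k·t_k, so r_k = a·s_k + b·t_k at every step:
  q = 3: r = 42, s = 1 − 3·0 = 1, t = 0 − 3·1 = -3  (check: 183·1 + 47·(-3) = 42)
  q = 1: r = 5, s = 0 − 1·1 = -1, t = 1 − 1·(-3) = 4  (check: 183·(-1) + 47·4 = 5)
  q = 8: r = 2, s = 1 − 8·(-1) = 9, t = -3 − 8·4 = -35  (check: 183·9 + 47·(-35) = 2)
  q = 2: r = 1, s = -1 − 2·9 = -19, t = 4 − 2·(-35) = 74  (check: 183·(-19) + 47·74 = 1)
The row with r = 1 (the gcd) gives the Bezout coefficients s = -19, t = 74.
Result: 183 · (-19) + 47 · (74) = 1.

gcd(183, 47) = 1; s = -19, t = 74 (check: 183·(-19) + 47·74 = 1).


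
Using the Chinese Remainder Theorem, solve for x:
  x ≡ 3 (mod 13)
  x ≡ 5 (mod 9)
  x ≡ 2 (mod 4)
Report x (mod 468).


Moduli 13, 9, 4 are pairwise coprime; by CRT there is a unique solution modulo M = 13 · 9 · 4 = 468.
Solve pairwise, accumulating the modulus:
  Start with x ≡ 3 (mod 13).
  Combine with x ≡ 5 (mod 9): since gcd(13, 9) = 1, we get a unique residue mod 117.
    Write x = 3 + 13·t and substitute into x ≡ 5 (mod 9): 13·t ≡ 5 − 3 = 2 (mod 9).
    Reduce coefficients mod 9: 4·t ≡ 2 (mod 9).
    The inverse of 4 mod 9 is 7 (since 4·7 = 28 = 3·9 + 1), so t ≡ 7·2 = 14 ≡ 5 (mod 9).
    Then x = 3 + 13·5 = 68, valid modulo lcm(13, 9) = 117: x ≡ 68 (mod 117).
  Combine with x ≡ 2 (mod 4): since gcd(117, 4) = 1, we get a unique residue mod 468.
    Write x = 68 + 117·t and substitute into x ≡ 2 (mod 4): 117·t ≡ 2 − 68 = -66 (mod 4).
    Reduce coefficients mod 4: 1·t ≡ 2 (mod 4).
    So t ≡ 2 (mod 4).
    Then x = 68 + 117·2 = 302, valid modulo lcm(117, 4) = 468: x ≡ 302 (mod 468).
Verify: 302 mod 13 = 3 ✓, 302 mod 9 = 5 ✓, 302 mod 4 = 2 ✓.

x ≡ 302 (mod 468).


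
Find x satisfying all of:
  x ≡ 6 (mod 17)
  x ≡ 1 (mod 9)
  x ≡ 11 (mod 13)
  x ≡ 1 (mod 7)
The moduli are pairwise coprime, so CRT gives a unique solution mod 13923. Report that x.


Product of moduli M = 17 · 9 · 13 · 7 = 13923.
Merge one congruence at a time:
  Start: x ≡ 6 (mod 17).
  Combine with x ≡ 1 (mod 9); new modulus lcm = 153.
    Write x = 6 + 17·t and substitute into x ≡ 1 (mod 9): 17·t ≡ 1 − 6 = -5 (mod 9).
    Reduce coefficients mod 9: 8·t ≡ 4 (mod 9).
    The inverse of 8 mod 9 is 8 (since 8·8 = 64 = 7·9 + 1), so t ≡ 8·4 = 32 ≡ 5 (mod 9).
    Then x = 6 + 17·5 = 91, valid modulo lcm(17, 9) = 153: x ≡ 91 (mod 153).
  Combine with x ≡ 11 (mod 13); new modulus lcm = 1989.
    Write x = 91 + 153·t and substitute into x ≡ 11 (mod 13): 153·t ≡ 11 − 91 = -80 (mod 13).
    Reduce coefficients mod 13: 10·t ≡ 11 (mod 13).
    The inverse of 10 mod 13 is 4 (since 10·4 = 40 = 3·13 + 1), so t ≡ 4·11 = 44 ≡ 5 (mod 13).
    Then x = 91 + 153·5 = 856, valid modulo lcm(153, 13) = 1989: x ≡ 856 (mod 1989).
  Combine with x ≡ 1 (mod 7); new modulus lcm = 13923.
    Write x = 856 + 1989·t and substitute into x ≡ 1 (mod 7): 1989·t ≡ 1 − 856 = -855 (mod 7).
    Reduce coefficients mod 7: 1·t ≡ 6 (mod 7).
    So t ≡ 6 (mod 7).
    Then x = 856 + 1989·6 = 12790, valid modulo lcm(1989, 7) = 13923: x ≡ 12790 (mod 13923).
Verify against each original: 12790 mod 17 = 6, 12790 mod 9 = 1, 12790 mod 13 = 11, 12790 mod 7 = 1.

x ≡ 12790 (mod 13923).


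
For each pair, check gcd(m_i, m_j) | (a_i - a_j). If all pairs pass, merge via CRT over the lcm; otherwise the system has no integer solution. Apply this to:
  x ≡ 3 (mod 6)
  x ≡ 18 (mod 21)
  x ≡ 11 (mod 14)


Moduli 6, 21, 14 are not pairwise coprime, so CRT works modulo lcm(m_i) when all pairwise compatibility conditions hold.
Pairwise compatibility: gcd(m_i, m_j) must divide a_i - a_j for every pair.
Merge one congruence at a time:
  Start: x ≡ 3 (mod 6).
  Combine with x ≡ 18 (mod 21): gcd(6, 21) = 3; 18 - 3 = 15, which IS divisible by 3, so compatible.
    Write x = 3 + 6·t and substitute into x ≡ 18 (mod 21): 6·t ≡ 18 − 3 = 15 (mod 21).
    Divide the congruence (and modulus) by g = 3: 2·t ≡ 5 (mod 7).
    The inverse of 2 mod 7 is 4 (since 2·4 = 8 = 1·7 + 1), so t ≡ 4·5 = 20 ≡ 6 (mod 7).
    Then x = 3 + 6·6 = 39, valid modulo lcm(6, 21) = 42: x ≡ 39 (mod 42).
  Combine with x ≡ 11 (mod 14): gcd(42, 14) = 14; 11 - 39 = -28, which IS divisible by 14, so compatible.
    Write x = 39 + 42·t and substitute into x ≡ 11 (mod 14): 42·t ≡ 11 − 39 = -28 (mod 14).
    Divide the congruence (and modulus) by g = 14: 3·t ≡ -2 (mod 1).
    Modulo 1 every t works; take t = 0.
    Then x = 39 + 42·0 = 39, valid modulo lcm(42, 14) = 42: x ≡ 39 (mod 42).
Verify: 39 mod 6 = 3, 39 mod 21 = 18, 39 mod 14 = 11.

x ≡ 39 (mod 42).


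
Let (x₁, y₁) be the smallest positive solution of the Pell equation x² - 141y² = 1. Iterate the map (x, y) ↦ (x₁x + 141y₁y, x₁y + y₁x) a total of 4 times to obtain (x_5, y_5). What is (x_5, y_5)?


Step 1: Find the fundamental solution (x₁, y₁) of x² - 141y² = 1.
  Expand √141 as a continued fraction. a₀ = ⌊√141⌋ = 11; iterate m_{k+1} = d_k·a_k − m_k, d_{k+1} = (141 − m_{k+1}²)/d_k, a_{k+1} = ⌊(a₀ + m_{k+1})/d_{k+1}⌋ (starting m₀ = 0, d₀ = 1), with convergents p_k = a_k·p_{k-1} + p_{k-2}, q_k = a_k·q_{k-1} + q_{k-2} (p₋₁ = 1, q₋₁ = 0):
  k = 0: a₀ = 11; p₀/q₀ = 11/1; p₀² − 141·q₀² = 121 − 141 = -20.
  k = 1: m = 11, d = 20, a = ⌊(11 + 11)/20⌋ = 1; p/q = (1·11 + 1)/(1·1 + 0) = 12/1; p² − 141·q² = 144 − 141 = 3.
  k = 2: m = 9, d = 3, a = ⌊(11 + 9)/3⌋ = 6; p/q = (6·12 + 11)/(6·1 + 1) = 83/7; p² − 141·q² = 6889 − 6909 = -20.
  k = 3: m = 9, d = 20, a = ⌊(11 + 9)/20⌋ = 1; p/q = (1·83 + 12)/(1·7 + 1) = 95/8; p² − 141·q² = 9025 − 9024 = 1.
  The first convergent with p² − 141·q² = 1 gives the fundamental solution (x₁, y₁) = (95, 8).
Step 2: Apply the recurrence (x_{n+1}, y_{n+1}) = (x₁x_n + 141y₁y_n, x₁y_n + y₁x_n) repeatedly.
  From (x_1, y_1) = (95, 8): x_2 = 95·95 + 141·8·8 = 18049; y_2 = 95·8 + 8·95 = 1520.
  From (x_2, y_2) = (18049, 1520): x_3 = 95·18049 + 141·8·1520 = 3429215; y_3 = 95·1520 + 8·18049 = 288792.
  From (x_3, y_3) = (3429215, 288792): x_4 = 95·3429215 + 141·8·288792 = 651532801; y_4 = 95·288792 + 8·3429215 = 54868960.
  From (x_4, y_4) = (651532801, 54868960): x_5 = 95·651532801 + 141·8·54868960 = 123787802975; y_5 = 95·54868960 + 8·651532801 = 10424813608.
Step 3: Verify x_5² - 141·y_5² = 15323420165377418850625 - 15323420165377418850624 = 1 (should be 1). ✓

(x_1, y_1) = (95, 8); (x_5, y_5) = (123787802975, 10424813608).
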